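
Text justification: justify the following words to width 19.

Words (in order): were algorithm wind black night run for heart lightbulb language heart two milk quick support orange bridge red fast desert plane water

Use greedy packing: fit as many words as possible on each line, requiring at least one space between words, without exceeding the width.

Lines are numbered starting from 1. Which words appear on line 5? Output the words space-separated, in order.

Answer: milk quick support

Derivation:
Line 1: ['were', 'algorithm', 'wind'] (min_width=19, slack=0)
Line 2: ['black', 'night', 'run', 'for'] (min_width=19, slack=0)
Line 3: ['heart', 'lightbulb'] (min_width=15, slack=4)
Line 4: ['language', 'heart', 'two'] (min_width=18, slack=1)
Line 5: ['milk', 'quick', 'support'] (min_width=18, slack=1)
Line 6: ['orange', 'bridge', 'red'] (min_width=17, slack=2)
Line 7: ['fast', 'desert', 'plane'] (min_width=17, slack=2)
Line 8: ['water'] (min_width=5, slack=14)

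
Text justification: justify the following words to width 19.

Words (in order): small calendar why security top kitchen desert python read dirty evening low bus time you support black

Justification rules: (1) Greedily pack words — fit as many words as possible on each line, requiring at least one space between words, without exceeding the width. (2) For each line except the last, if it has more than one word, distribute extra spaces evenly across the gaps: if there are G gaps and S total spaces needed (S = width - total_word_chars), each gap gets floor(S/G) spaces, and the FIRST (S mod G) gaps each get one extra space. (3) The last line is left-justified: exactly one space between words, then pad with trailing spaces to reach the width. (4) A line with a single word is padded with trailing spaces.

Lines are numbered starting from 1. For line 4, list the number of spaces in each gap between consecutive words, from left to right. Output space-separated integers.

Line 1: ['small', 'calendar', 'why'] (min_width=18, slack=1)
Line 2: ['security', 'top'] (min_width=12, slack=7)
Line 3: ['kitchen', 'desert'] (min_width=14, slack=5)
Line 4: ['python', 'read', 'dirty'] (min_width=17, slack=2)
Line 5: ['evening', 'low', 'bus'] (min_width=15, slack=4)
Line 6: ['time', 'you', 'support'] (min_width=16, slack=3)
Line 7: ['black'] (min_width=5, slack=14)

Answer: 2 2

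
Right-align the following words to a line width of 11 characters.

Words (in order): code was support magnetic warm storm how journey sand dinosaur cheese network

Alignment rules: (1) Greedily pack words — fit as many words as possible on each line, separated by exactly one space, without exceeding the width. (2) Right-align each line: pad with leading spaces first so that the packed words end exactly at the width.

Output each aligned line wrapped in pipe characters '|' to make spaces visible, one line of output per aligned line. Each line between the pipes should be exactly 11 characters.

Answer: |   code was|
|    support|
|   magnetic|
| warm storm|
|how journey|
|       sand|
|   dinosaur|
|     cheese|
|    network|

Derivation:
Line 1: ['code', 'was'] (min_width=8, slack=3)
Line 2: ['support'] (min_width=7, slack=4)
Line 3: ['magnetic'] (min_width=8, slack=3)
Line 4: ['warm', 'storm'] (min_width=10, slack=1)
Line 5: ['how', 'journey'] (min_width=11, slack=0)
Line 6: ['sand'] (min_width=4, slack=7)
Line 7: ['dinosaur'] (min_width=8, slack=3)
Line 8: ['cheese'] (min_width=6, slack=5)
Line 9: ['network'] (min_width=7, slack=4)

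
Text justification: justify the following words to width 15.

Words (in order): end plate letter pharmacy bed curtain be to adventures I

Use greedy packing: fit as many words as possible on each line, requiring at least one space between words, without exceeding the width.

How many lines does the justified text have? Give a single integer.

Answer: 4

Derivation:
Line 1: ['end', 'plate'] (min_width=9, slack=6)
Line 2: ['letter', 'pharmacy'] (min_width=15, slack=0)
Line 3: ['bed', 'curtain', 'be'] (min_width=14, slack=1)
Line 4: ['to', 'adventures', 'I'] (min_width=15, slack=0)
Total lines: 4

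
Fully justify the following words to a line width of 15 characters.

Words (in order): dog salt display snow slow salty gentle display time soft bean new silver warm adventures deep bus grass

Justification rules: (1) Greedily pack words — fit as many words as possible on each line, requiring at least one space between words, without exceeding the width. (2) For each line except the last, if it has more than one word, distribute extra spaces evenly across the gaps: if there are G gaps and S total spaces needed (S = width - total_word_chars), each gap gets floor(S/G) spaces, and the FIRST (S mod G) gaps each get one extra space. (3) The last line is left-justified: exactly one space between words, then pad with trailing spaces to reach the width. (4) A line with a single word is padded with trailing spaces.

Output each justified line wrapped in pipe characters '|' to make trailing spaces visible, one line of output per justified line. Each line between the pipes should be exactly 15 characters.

Line 1: ['dog', 'salt'] (min_width=8, slack=7)
Line 2: ['display', 'snow'] (min_width=12, slack=3)
Line 3: ['slow', 'salty'] (min_width=10, slack=5)
Line 4: ['gentle', 'display'] (min_width=14, slack=1)
Line 5: ['time', 'soft', 'bean'] (min_width=14, slack=1)
Line 6: ['new', 'silver', 'warm'] (min_width=15, slack=0)
Line 7: ['adventures', 'deep'] (min_width=15, slack=0)
Line 8: ['bus', 'grass'] (min_width=9, slack=6)

Answer: |dog        salt|
|display    snow|
|slow      salty|
|gentle  display|
|time  soft bean|
|new silver warm|
|adventures deep|
|bus grass      |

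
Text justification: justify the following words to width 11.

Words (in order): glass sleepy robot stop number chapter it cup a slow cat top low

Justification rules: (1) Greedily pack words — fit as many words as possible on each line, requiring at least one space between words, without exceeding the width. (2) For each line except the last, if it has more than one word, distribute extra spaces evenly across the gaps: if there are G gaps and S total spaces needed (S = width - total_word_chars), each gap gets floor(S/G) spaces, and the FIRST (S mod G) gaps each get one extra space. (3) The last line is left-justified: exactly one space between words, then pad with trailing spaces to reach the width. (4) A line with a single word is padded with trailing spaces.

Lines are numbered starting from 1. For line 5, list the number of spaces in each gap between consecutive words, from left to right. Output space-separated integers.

Answer: 2

Derivation:
Line 1: ['glass'] (min_width=5, slack=6)
Line 2: ['sleepy'] (min_width=6, slack=5)
Line 3: ['robot', 'stop'] (min_width=10, slack=1)
Line 4: ['number'] (min_width=6, slack=5)
Line 5: ['chapter', 'it'] (min_width=10, slack=1)
Line 6: ['cup', 'a', 'slow'] (min_width=10, slack=1)
Line 7: ['cat', 'top', 'low'] (min_width=11, slack=0)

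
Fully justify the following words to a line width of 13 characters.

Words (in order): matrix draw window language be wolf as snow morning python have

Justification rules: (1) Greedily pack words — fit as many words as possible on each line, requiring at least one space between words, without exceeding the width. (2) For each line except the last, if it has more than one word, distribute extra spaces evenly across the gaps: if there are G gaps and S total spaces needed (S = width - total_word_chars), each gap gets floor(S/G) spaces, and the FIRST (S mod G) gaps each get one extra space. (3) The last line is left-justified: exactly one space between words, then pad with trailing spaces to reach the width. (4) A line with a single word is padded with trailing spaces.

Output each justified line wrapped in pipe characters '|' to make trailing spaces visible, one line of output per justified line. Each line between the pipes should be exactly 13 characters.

Line 1: ['matrix', 'draw'] (min_width=11, slack=2)
Line 2: ['window'] (min_width=6, slack=7)
Line 3: ['language', 'be'] (min_width=11, slack=2)
Line 4: ['wolf', 'as', 'snow'] (min_width=12, slack=1)
Line 5: ['morning'] (min_width=7, slack=6)
Line 6: ['python', 'have'] (min_width=11, slack=2)

Answer: |matrix   draw|
|window       |
|language   be|
|wolf  as snow|
|morning      |
|python have  |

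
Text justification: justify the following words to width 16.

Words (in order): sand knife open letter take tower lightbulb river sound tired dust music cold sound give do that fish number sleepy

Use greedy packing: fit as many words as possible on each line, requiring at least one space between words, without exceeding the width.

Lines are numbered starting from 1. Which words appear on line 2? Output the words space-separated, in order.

Line 1: ['sand', 'knife', 'open'] (min_width=15, slack=1)
Line 2: ['letter', 'take'] (min_width=11, slack=5)
Line 3: ['tower', 'lightbulb'] (min_width=15, slack=1)
Line 4: ['river', 'sound'] (min_width=11, slack=5)
Line 5: ['tired', 'dust', 'music'] (min_width=16, slack=0)
Line 6: ['cold', 'sound', 'give'] (min_width=15, slack=1)
Line 7: ['do', 'that', 'fish'] (min_width=12, slack=4)
Line 8: ['number', 'sleepy'] (min_width=13, slack=3)

Answer: letter take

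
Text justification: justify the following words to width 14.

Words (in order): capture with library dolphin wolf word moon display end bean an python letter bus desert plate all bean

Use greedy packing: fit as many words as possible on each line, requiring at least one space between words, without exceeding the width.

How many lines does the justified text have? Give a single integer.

Line 1: ['capture', 'with'] (min_width=12, slack=2)
Line 2: ['library'] (min_width=7, slack=7)
Line 3: ['dolphin', 'wolf'] (min_width=12, slack=2)
Line 4: ['word', 'moon'] (min_width=9, slack=5)
Line 5: ['display', 'end'] (min_width=11, slack=3)
Line 6: ['bean', 'an', 'python'] (min_width=14, slack=0)
Line 7: ['letter', 'bus'] (min_width=10, slack=4)
Line 8: ['desert', 'plate'] (min_width=12, slack=2)
Line 9: ['all', 'bean'] (min_width=8, slack=6)
Total lines: 9

Answer: 9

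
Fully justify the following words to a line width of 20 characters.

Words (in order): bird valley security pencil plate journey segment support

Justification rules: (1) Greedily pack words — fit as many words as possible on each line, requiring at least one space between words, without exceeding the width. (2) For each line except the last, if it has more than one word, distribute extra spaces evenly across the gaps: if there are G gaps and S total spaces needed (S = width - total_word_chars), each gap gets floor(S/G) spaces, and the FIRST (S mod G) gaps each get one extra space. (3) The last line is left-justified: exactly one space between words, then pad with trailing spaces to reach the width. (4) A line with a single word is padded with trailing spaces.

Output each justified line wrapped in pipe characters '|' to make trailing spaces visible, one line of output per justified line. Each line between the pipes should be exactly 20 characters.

Answer: |bird valley security|
|pencil plate journey|
|segment support     |

Derivation:
Line 1: ['bird', 'valley', 'security'] (min_width=20, slack=0)
Line 2: ['pencil', 'plate', 'journey'] (min_width=20, slack=0)
Line 3: ['segment', 'support'] (min_width=15, slack=5)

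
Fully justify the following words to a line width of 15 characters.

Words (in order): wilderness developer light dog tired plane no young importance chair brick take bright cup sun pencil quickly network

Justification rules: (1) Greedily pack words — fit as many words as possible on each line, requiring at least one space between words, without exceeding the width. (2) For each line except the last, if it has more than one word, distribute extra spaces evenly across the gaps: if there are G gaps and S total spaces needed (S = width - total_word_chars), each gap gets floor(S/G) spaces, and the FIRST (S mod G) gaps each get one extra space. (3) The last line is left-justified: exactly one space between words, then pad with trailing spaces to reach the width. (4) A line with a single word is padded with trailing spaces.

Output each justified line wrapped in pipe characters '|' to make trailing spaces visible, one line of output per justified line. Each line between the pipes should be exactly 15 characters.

Line 1: ['wilderness'] (min_width=10, slack=5)
Line 2: ['developer', 'light'] (min_width=15, slack=0)
Line 3: ['dog', 'tired', 'plane'] (min_width=15, slack=0)
Line 4: ['no', 'young'] (min_width=8, slack=7)
Line 5: ['importance'] (min_width=10, slack=5)
Line 6: ['chair', 'brick'] (min_width=11, slack=4)
Line 7: ['take', 'bright', 'cup'] (min_width=15, slack=0)
Line 8: ['sun', 'pencil'] (min_width=10, slack=5)
Line 9: ['quickly', 'network'] (min_width=15, slack=0)

Answer: |wilderness     |
|developer light|
|dog tired plane|
|no        young|
|importance     |
|chair     brick|
|take bright cup|
|sun      pencil|
|quickly network|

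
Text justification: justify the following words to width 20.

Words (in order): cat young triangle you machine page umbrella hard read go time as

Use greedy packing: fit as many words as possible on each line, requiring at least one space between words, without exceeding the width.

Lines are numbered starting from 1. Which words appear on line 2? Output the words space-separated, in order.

Answer: you machine page

Derivation:
Line 1: ['cat', 'young', 'triangle'] (min_width=18, slack=2)
Line 2: ['you', 'machine', 'page'] (min_width=16, slack=4)
Line 3: ['umbrella', 'hard', 'read'] (min_width=18, slack=2)
Line 4: ['go', 'time', 'as'] (min_width=10, slack=10)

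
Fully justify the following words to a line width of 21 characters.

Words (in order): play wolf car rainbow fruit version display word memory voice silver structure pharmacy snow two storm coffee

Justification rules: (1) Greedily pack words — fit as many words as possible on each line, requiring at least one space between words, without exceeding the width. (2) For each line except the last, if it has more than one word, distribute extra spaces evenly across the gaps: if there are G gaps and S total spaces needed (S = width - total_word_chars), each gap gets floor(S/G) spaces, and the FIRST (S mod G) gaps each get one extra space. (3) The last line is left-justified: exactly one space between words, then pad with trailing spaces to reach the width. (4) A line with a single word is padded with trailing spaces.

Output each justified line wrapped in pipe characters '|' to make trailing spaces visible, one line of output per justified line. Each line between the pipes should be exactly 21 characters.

Line 1: ['play', 'wolf', 'car', 'rainbow'] (min_width=21, slack=0)
Line 2: ['fruit', 'version', 'display'] (min_width=21, slack=0)
Line 3: ['word', 'memory', 'voice'] (min_width=17, slack=4)
Line 4: ['silver', 'structure'] (min_width=16, slack=5)
Line 5: ['pharmacy', 'snow', 'two'] (min_width=17, slack=4)
Line 6: ['storm', 'coffee'] (min_width=12, slack=9)

Answer: |play wolf car rainbow|
|fruit version display|
|word   memory   voice|
|silver      structure|
|pharmacy   snow   two|
|storm coffee         |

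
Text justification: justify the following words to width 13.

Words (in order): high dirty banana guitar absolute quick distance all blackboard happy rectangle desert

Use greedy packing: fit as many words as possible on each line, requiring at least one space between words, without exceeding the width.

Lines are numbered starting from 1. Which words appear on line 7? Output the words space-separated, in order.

Line 1: ['high', 'dirty'] (min_width=10, slack=3)
Line 2: ['banana', 'guitar'] (min_width=13, slack=0)
Line 3: ['absolute'] (min_width=8, slack=5)
Line 4: ['quick'] (min_width=5, slack=8)
Line 5: ['distance', 'all'] (min_width=12, slack=1)
Line 6: ['blackboard'] (min_width=10, slack=3)
Line 7: ['happy'] (min_width=5, slack=8)
Line 8: ['rectangle'] (min_width=9, slack=4)
Line 9: ['desert'] (min_width=6, slack=7)

Answer: happy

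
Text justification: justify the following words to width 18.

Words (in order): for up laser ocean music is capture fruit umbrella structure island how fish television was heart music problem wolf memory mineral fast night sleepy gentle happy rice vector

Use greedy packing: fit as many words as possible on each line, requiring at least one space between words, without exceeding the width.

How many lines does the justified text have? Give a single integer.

Line 1: ['for', 'up', 'laser', 'ocean'] (min_width=18, slack=0)
Line 2: ['music', 'is', 'capture'] (min_width=16, slack=2)
Line 3: ['fruit', 'umbrella'] (min_width=14, slack=4)
Line 4: ['structure', 'island'] (min_width=16, slack=2)
Line 5: ['how', 'fish'] (min_width=8, slack=10)
Line 6: ['television', 'was'] (min_width=14, slack=4)
Line 7: ['heart', 'music'] (min_width=11, slack=7)
Line 8: ['problem', 'wolf'] (min_width=12, slack=6)
Line 9: ['memory', 'mineral'] (min_width=14, slack=4)
Line 10: ['fast', 'night', 'sleepy'] (min_width=17, slack=1)
Line 11: ['gentle', 'happy', 'rice'] (min_width=17, slack=1)
Line 12: ['vector'] (min_width=6, slack=12)
Total lines: 12

Answer: 12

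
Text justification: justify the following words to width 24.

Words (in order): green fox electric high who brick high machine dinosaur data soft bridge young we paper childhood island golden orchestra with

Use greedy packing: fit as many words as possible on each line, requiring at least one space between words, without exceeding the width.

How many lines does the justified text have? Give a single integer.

Answer: 6

Derivation:
Line 1: ['green', 'fox', 'electric', 'high'] (min_width=23, slack=1)
Line 2: ['who', 'brick', 'high', 'machine'] (min_width=22, slack=2)
Line 3: ['dinosaur', 'data', 'soft'] (min_width=18, slack=6)
Line 4: ['bridge', 'young', 'we', 'paper'] (min_width=21, slack=3)
Line 5: ['childhood', 'island', 'golden'] (min_width=23, slack=1)
Line 6: ['orchestra', 'with'] (min_width=14, slack=10)
Total lines: 6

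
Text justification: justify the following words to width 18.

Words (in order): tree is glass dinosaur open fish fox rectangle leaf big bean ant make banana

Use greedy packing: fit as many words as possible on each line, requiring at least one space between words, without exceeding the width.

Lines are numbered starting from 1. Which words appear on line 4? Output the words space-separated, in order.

Answer: big bean ant make

Derivation:
Line 1: ['tree', 'is', 'glass'] (min_width=13, slack=5)
Line 2: ['dinosaur', 'open', 'fish'] (min_width=18, slack=0)
Line 3: ['fox', 'rectangle', 'leaf'] (min_width=18, slack=0)
Line 4: ['big', 'bean', 'ant', 'make'] (min_width=17, slack=1)
Line 5: ['banana'] (min_width=6, slack=12)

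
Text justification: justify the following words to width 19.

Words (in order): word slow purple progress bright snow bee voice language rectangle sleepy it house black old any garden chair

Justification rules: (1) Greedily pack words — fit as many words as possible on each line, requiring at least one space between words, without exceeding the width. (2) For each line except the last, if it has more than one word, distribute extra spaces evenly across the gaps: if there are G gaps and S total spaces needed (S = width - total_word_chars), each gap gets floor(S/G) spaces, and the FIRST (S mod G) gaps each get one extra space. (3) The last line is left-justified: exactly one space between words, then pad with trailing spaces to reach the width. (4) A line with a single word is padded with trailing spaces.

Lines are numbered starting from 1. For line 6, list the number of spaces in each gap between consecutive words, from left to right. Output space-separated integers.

Answer: 4 4

Derivation:
Line 1: ['word', 'slow', 'purple'] (min_width=16, slack=3)
Line 2: ['progress', 'bright'] (min_width=15, slack=4)
Line 3: ['snow', 'bee', 'voice'] (min_width=14, slack=5)
Line 4: ['language', 'rectangle'] (min_width=18, slack=1)
Line 5: ['sleepy', 'it', 'house'] (min_width=15, slack=4)
Line 6: ['black', 'old', 'any'] (min_width=13, slack=6)
Line 7: ['garden', 'chair'] (min_width=12, slack=7)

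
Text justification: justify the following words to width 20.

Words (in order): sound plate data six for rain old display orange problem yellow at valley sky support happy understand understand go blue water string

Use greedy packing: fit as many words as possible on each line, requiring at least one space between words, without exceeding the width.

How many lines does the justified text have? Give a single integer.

Line 1: ['sound', 'plate', 'data', 'six'] (min_width=20, slack=0)
Line 2: ['for', 'rain', 'old', 'display'] (min_width=20, slack=0)
Line 3: ['orange', 'problem'] (min_width=14, slack=6)
Line 4: ['yellow', 'at', 'valley', 'sky'] (min_width=20, slack=0)
Line 5: ['support', 'happy'] (min_width=13, slack=7)
Line 6: ['understand'] (min_width=10, slack=10)
Line 7: ['understand', 'go', 'blue'] (min_width=18, slack=2)
Line 8: ['water', 'string'] (min_width=12, slack=8)
Total lines: 8

Answer: 8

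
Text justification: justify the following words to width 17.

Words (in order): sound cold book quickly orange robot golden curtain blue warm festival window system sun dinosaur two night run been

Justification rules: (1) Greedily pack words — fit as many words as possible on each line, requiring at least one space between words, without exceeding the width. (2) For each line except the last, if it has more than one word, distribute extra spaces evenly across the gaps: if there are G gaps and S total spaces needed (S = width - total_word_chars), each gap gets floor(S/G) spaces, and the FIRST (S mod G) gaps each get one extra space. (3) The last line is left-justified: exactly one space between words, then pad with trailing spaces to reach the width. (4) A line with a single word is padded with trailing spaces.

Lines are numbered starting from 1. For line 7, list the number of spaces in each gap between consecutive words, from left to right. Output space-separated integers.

Answer: 6

Derivation:
Line 1: ['sound', 'cold', 'book'] (min_width=15, slack=2)
Line 2: ['quickly', 'orange'] (min_width=14, slack=3)
Line 3: ['robot', 'golden'] (min_width=12, slack=5)
Line 4: ['curtain', 'blue', 'warm'] (min_width=17, slack=0)
Line 5: ['festival', 'window'] (min_width=15, slack=2)
Line 6: ['system', 'sun'] (min_width=10, slack=7)
Line 7: ['dinosaur', 'two'] (min_width=12, slack=5)
Line 8: ['night', 'run', 'been'] (min_width=14, slack=3)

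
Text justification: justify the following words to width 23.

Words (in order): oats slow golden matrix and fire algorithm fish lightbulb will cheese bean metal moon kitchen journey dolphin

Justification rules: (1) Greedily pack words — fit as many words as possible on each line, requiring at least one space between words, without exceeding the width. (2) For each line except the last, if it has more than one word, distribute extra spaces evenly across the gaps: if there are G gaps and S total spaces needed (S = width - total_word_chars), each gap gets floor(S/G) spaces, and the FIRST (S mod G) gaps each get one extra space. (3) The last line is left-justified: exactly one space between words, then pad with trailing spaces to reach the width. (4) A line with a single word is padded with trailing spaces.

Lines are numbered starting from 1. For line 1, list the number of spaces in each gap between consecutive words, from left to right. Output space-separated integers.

Line 1: ['oats', 'slow', 'golden', 'matrix'] (min_width=23, slack=0)
Line 2: ['and', 'fire', 'algorithm', 'fish'] (min_width=23, slack=0)
Line 3: ['lightbulb', 'will', 'cheese'] (min_width=21, slack=2)
Line 4: ['bean', 'metal', 'moon', 'kitchen'] (min_width=23, slack=0)
Line 5: ['journey', 'dolphin'] (min_width=15, slack=8)

Answer: 1 1 1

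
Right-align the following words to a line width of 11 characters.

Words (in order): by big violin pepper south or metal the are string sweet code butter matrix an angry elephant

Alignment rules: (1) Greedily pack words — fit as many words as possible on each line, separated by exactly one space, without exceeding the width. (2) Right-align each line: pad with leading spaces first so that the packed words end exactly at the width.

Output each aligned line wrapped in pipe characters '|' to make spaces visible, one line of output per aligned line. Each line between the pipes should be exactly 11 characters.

Line 1: ['by', 'big'] (min_width=6, slack=5)
Line 2: ['violin'] (min_width=6, slack=5)
Line 3: ['pepper'] (min_width=6, slack=5)
Line 4: ['south', 'or'] (min_width=8, slack=3)
Line 5: ['metal', 'the'] (min_width=9, slack=2)
Line 6: ['are', 'string'] (min_width=10, slack=1)
Line 7: ['sweet', 'code'] (min_width=10, slack=1)
Line 8: ['butter'] (min_width=6, slack=5)
Line 9: ['matrix', 'an'] (min_width=9, slack=2)
Line 10: ['angry'] (min_width=5, slack=6)
Line 11: ['elephant'] (min_width=8, slack=3)

Answer: |     by big|
|     violin|
|     pepper|
|   south or|
|  metal the|
| are string|
| sweet code|
|     butter|
|  matrix an|
|      angry|
|   elephant|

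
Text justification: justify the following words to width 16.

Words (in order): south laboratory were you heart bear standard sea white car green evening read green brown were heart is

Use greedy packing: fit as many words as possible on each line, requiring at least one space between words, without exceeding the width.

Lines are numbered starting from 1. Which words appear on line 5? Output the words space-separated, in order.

Line 1: ['south', 'laboratory'] (min_width=16, slack=0)
Line 2: ['were', 'you', 'heart'] (min_width=14, slack=2)
Line 3: ['bear', 'standard'] (min_width=13, slack=3)
Line 4: ['sea', 'white', 'car'] (min_width=13, slack=3)
Line 5: ['green', 'evening'] (min_width=13, slack=3)
Line 6: ['read', 'green', 'brown'] (min_width=16, slack=0)
Line 7: ['were', 'heart', 'is'] (min_width=13, slack=3)

Answer: green evening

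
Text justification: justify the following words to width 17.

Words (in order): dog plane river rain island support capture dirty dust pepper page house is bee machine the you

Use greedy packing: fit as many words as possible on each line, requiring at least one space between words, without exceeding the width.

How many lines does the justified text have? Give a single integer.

Line 1: ['dog', 'plane', 'river'] (min_width=15, slack=2)
Line 2: ['rain', 'island'] (min_width=11, slack=6)
Line 3: ['support', 'capture'] (min_width=15, slack=2)
Line 4: ['dirty', 'dust', 'pepper'] (min_width=17, slack=0)
Line 5: ['page', 'house', 'is', 'bee'] (min_width=17, slack=0)
Line 6: ['machine', 'the', 'you'] (min_width=15, slack=2)
Total lines: 6

Answer: 6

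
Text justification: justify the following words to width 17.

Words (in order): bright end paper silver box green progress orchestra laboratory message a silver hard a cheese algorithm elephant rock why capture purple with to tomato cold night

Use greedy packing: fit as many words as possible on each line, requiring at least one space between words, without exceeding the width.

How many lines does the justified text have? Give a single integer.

Answer: 12

Derivation:
Line 1: ['bright', 'end', 'paper'] (min_width=16, slack=1)
Line 2: ['silver', 'box', 'green'] (min_width=16, slack=1)
Line 3: ['progress'] (min_width=8, slack=9)
Line 4: ['orchestra'] (min_width=9, slack=8)
Line 5: ['laboratory'] (min_width=10, slack=7)
Line 6: ['message', 'a', 'silver'] (min_width=16, slack=1)
Line 7: ['hard', 'a', 'cheese'] (min_width=13, slack=4)
Line 8: ['algorithm'] (min_width=9, slack=8)
Line 9: ['elephant', 'rock', 'why'] (min_width=17, slack=0)
Line 10: ['capture', 'purple'] (min_width=14, slack=3)
Line 11: ['with', 'to', 'tomato'] (min_width=14, slack=3)
Line 12: ['cold', 'night'] (min_width=10, slack=7)
Total lines: 12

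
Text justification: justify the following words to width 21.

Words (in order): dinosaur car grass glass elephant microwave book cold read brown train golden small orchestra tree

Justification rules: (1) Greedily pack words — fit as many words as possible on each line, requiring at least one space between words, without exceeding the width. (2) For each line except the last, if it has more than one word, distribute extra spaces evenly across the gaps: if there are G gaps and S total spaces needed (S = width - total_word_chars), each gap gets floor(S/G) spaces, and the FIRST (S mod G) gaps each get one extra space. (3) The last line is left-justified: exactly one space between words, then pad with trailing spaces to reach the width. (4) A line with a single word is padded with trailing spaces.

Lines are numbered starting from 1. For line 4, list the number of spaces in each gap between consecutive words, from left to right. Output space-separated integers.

Answer: 4 3

Derivation:
Line 1: ['dinosaur', 'car', 'grass'] (min_width=18, slack=3)
Line 2: ['glass', 'elephant'] (min_width=14, slack=7)
Line 3: ['microwave', 'book', 'cold'] (min_width=19, slack=2)
Line 4: ['read', 'brown', 'train'] (min_width=16, slack=5)
Line 5: ['golden', 'small'] (min_width=12, slack=9)
Line 6: ['orchestra', 'tree'] (min_width=14, slack=7)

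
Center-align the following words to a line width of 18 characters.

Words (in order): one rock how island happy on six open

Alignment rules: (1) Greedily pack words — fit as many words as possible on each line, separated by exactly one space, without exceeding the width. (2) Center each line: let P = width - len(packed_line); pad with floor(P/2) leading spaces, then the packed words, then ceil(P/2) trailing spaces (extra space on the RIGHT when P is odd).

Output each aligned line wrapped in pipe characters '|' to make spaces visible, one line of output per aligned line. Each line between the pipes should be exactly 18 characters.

Line 1: ['one', 'rock', 'how'] (min_width=12, slack=6)
Line 2: ['island', 'happy', 'on'] (min_width=15, slack=3)
Line 3: ['six', 'open'] (min_width=8, slack=10)

Answer: |   one rock how   |
| island happy on  |
|     six open     |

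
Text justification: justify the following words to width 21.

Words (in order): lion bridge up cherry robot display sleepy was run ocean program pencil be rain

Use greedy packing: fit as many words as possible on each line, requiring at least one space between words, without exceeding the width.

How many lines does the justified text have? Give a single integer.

Answer: 4

Derivation:
Line 1: ['lion', 'bridge', 'up', 'cherry'] (min_width=21, slack=0)
Line 2: ['robot', 'display', 'sleepy'] (min_width=20, slack=1)
Line 3: ['was', 'run', 'ocean', 'program'] (min_width=21, slack=0)
Line 4: ['pencil', 'be', 'rain'] (min_width=14, slack=7)
Total lines: 4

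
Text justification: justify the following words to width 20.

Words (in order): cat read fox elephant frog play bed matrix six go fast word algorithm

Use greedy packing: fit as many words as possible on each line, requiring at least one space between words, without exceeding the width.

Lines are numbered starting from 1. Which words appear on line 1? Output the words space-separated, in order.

Line 1: ['cat', 'read', 'fox'] (min_width=12, slack=8)
Line 2: ['elephant', 'frog', 'play'] (min_width=18, slack=2)
Line 3: ['bed', 'matrix', 'six', 'go'] (min_width=17, slack=3)
Line 4: ['fast', 'word', 'algorithm'] (min_width=19, slack=1)

Answer: cat read fox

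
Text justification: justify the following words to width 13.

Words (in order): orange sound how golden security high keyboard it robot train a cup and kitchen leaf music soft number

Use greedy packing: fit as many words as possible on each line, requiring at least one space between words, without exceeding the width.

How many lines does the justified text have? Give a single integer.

Answer: 9

Derivation:
Line 1: ['orange', 'sound'] (min_width=12, slack=1)
Line 2: ['how', 'golden'] (min_width=10, slack=3)
Line 3: ['security', 'high'] (min_width=13, slack=0)
Line 4: ['keyboard', 'it'] (min_width=11, slack=2)
Line 5: ['robot', 'train', 'a'] (min_width=13, slack=0)
Line 6: ['cup', 'and'] (min_width=7, slack=6)
Line 7: ['kitchen', 'leaf'] (min_width=12, slack=1)
Line 8: ['music', 'soft'] (min_width=10, slack=3)
Line 9: ['number'] (min_width=6, slack=7)
Total lines: 9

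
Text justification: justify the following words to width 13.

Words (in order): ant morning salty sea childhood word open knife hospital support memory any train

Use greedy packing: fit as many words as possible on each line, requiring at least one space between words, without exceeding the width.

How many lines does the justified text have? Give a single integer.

Line 1: ['ant', 'morning'] (min_width=11, slack=2)
Line 2: ['salty', 'sea'] (min_width=9, slack=4)
Line 3: ['childhood'] (min_width=9, slack=4)
Line 4: ['word', 'open'] (min_width=9, slack=4)
Line 5: ['knife'] (min_width=5, slack=8)
Line 6: ['hospital'] (min_width=8, slack=5)
Line 7: ['support'] (min_width=7, slack=6)
Line 8: ['memory', 'any'] (min_width=10, slack=3)
Line 9: ['train'] (min_width=5, slack=8)
Total lines: 9

Answer: 9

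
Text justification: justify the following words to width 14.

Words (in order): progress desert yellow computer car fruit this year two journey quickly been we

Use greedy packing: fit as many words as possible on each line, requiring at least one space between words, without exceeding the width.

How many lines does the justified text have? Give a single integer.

Answer: 8

Derivation:
Line 1: ['progress'] (min_width=8, slack=6)
Line 2: ['desert', 'yellow'] (min_width=13, slack=1)
Line 3: ['computer', 'car'] (min_width=12, slack=2)
Line 4: ['fruit', 'this'] (min_width=10, slack=4)
Line 5: ['year', 'two'] (min_width=8, slack=6)
Line 6: ['journey'] (min_width=7, slack=7)
Line 7: ['quickly', 'been'] (min_width=12, slack=2)
Line 8: ['we'] (min_width=2, slack=12)
Total lines: 8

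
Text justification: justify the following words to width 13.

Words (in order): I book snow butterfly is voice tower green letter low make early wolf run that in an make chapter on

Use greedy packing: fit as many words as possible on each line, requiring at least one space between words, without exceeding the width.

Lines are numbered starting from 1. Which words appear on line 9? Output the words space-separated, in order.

Answer: chapter on

Derivation:
Line 1: ['I', 'book', 'snow'] (min_width=11, slack=2)
Line 2: ['butterfly', 'is'] (min_width=12, slack=1)
Line 3: ['voice', 'tower'] (min_width=11, slack=2)
Line 4: ['green', 'letter'] (min_width=12, slack=1)
Line 5: ['low', 'make'] (min_width=8, slack=5)
Line 6: ['early', 'wolf'] (min_width=10, slack=3)
Line 7: ['run', 'that', 'in'] (min_width=11, slack=2)
Line 8: ['an', 'make'] (min_width=7, slack=6)
Line 9: ['chapter', 'on'] (min_width=10, slack=3)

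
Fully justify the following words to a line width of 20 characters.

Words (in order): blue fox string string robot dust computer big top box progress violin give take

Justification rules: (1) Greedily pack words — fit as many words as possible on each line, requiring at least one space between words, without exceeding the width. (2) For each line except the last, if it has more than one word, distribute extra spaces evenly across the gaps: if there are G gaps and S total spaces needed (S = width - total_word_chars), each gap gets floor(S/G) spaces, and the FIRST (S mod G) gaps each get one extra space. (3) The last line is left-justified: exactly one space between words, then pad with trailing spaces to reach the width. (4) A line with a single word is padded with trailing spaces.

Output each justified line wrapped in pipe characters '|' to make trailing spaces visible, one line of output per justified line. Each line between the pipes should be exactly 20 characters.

Line 1: ['blue', 'fox', 'string'] (min_width=15, slack=5)
Line 2: ['string', 'robot', 'dust'] (min_width=17, slack=3)
Line 3: ['computer', 'big', 'top', 'box'] (min_width=20, slack=0)
Line 4: ['progress', 'violin', 'give'] (min_width=20, slack=0)
Line 5: ['take'] (min_width=4, slack=16)

Answer: |blue    fox   string|
|string   robot  dust|
|computer big top box|
|progress violin give|
|take                |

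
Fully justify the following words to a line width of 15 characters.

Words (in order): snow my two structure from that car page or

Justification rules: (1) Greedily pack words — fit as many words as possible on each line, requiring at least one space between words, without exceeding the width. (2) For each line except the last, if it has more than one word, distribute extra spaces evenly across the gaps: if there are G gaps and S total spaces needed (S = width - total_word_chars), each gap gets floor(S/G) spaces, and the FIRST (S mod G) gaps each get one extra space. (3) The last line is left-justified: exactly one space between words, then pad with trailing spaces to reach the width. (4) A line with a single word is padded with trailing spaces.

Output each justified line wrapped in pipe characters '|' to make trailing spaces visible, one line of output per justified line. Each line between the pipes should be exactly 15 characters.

Answer: |snow   my   two|
|structure  from|
|that  car  page|
|or             |

Derivation:
Line 1: ['snow', 'my', 'two'] (min_width=11, slack=4)
Line 2: ['structure', 'from'] (min_width=14, slack=1)
Line 3: ['that', 'car', 'page'] (min_width=13, slack=2)
Line 4: ['or'] (min_width=2, slack=13)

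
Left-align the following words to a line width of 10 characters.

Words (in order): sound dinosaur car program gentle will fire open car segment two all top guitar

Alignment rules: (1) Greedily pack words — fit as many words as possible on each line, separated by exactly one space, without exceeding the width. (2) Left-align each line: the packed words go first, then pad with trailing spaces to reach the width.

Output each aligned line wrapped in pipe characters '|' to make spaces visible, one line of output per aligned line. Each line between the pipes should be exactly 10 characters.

Answer: |sound     |
|dinosaur  |
|car       |
|program   |
|gentle    |
|will fire |
|open car  |
|segment   |
|two all   |
|top guitar|

Derivation:
Line 1: ['sound'] (min_width=5, slack=5)
Line 2: ['dinosaur'] (min_width=8, slack=2)
Line 3: ['car'] (min_width=3, slack=7)
Line 4: ['program'] (min_width=7, slack=3)
Line 5: ['gentle'] (min_width=6, slack=4)
Line 6: ['will', 'fire'] (min_width=9, slack=1)
Line 7: ['open', 'car'] (min_width=8, slack=2)
Line 8: ['segment'] (min_width=7, slack=3)
Line 9: ['two', 'all'] (min_width=7, slack=3)
Line 10: ['top', 'guitar'] (min_width=10, slack=0)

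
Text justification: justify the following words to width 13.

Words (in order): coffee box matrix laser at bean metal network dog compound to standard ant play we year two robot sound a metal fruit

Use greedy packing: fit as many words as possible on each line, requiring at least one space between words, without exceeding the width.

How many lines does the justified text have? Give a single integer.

Answer: 10

Derivation:
Line 1: ['coffee', 'box'] (min_width=10, slack=3)
Line 2: ['matrix', 'laser'] (min_width=12, slack=1)
Line 3: ['at', 'bean', 'metal'] (min_width=13, slack=0)
Line 4: ['network', 'dog'] (min_width=11, slack=2)
Line 5: ['compound', 'to'] (min_width=11, slack=2)
Line 6: ['standard', 'ant'] (min_width=12, slack=1)
Line 7: ['play', 'we', 'year'] (min_width=12, slack=1)
Line 8: ['two', 'robot'] (min_width=9, slack=4)
Line 9: ['sound', 'a', 'metal'] (min_width=13, slack=0)
Line 10: ['fruit'] (min_width=5, slack=8)
Total lines: 10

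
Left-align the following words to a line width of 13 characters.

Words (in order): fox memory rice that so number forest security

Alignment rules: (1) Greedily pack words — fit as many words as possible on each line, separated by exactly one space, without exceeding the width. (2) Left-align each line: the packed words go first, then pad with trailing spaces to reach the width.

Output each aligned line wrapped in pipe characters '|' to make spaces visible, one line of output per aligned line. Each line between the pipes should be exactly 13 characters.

Line 1: ['fox', 'memory'] (min_width=10, slack=3)
Line 2: ['rice', 'that', 'so'] (min_width=12, slack=1)
Line 3: ['number', 'forest'] (min_width=13, slack=0)
Line 4: ['security'] (min_width=8, slack=5)

Answer: |fox memory   |
|rice that so |
|number forest|
|security     |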